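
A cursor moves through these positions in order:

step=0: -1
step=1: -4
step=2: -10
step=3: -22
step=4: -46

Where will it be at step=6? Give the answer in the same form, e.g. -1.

-190

The jumps are -3, -6, -12, -24 — a geometric progression with ratio 2.
step 5: -46 − 48 → -94
step 6: -94 − 96 → -190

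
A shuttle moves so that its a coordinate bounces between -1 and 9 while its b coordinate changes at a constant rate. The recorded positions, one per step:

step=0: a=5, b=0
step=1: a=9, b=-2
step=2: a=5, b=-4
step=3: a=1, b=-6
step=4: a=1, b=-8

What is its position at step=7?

a=5, b=-14

The a coordinate reflects between -1 and 9, moving 4 per step.
  step 5: 1 → 5
  step 6: 5 → 9
  step 7: 9 → 5
The b coordinate changes by -2 each step: at step 7 it is -14.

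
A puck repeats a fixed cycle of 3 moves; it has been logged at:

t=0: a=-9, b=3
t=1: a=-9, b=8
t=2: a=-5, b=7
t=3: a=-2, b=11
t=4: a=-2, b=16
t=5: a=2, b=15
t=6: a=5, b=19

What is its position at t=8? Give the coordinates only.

a=9, b=23

The moves between consecutive positions are (+0,+5), (+4,-1), (+3,+4), (+0,+5), (+4,-1), (+3,+4); they repeat the 3-cycle [(+0,+5), (+4,-1), (+3,+4)].
step 7: apply (+0,+5) → a=5, b=24
step 8: apply (+4,-1) → a=9, b=23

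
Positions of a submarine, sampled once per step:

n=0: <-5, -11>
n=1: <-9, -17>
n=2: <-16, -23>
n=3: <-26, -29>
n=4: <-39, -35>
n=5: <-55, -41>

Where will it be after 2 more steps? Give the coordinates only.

<-96, -53>

Taking differences between consecutive positions: <-4, -6>, <-7, -6>, <-10, -6>, <-13, -6>, <-16, -6>. These grow by <-3, +0> each step.
step 6: <-55, -41> + <-19, -6> → <-74, -47>
step 7: <-74, -47> + <-22, -6> → <-96, -53>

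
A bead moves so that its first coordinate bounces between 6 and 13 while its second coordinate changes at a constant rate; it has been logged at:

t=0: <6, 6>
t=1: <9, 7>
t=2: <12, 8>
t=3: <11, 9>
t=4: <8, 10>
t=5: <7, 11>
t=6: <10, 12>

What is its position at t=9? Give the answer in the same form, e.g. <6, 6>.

<7, 15>

The first coordinate travels 3 per step and bounces off the walls at 6 and 13.
  step 7: 10 → 13
  step 8: 13 → 10
  step 9: 10 → 7
The second coordinate changes by +1 each step: at step 9 it is 15.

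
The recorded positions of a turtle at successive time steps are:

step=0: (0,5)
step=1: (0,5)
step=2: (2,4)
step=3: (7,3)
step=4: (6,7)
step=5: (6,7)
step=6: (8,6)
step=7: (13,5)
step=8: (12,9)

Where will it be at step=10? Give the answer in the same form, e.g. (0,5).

Step-to-step displacements: (+0,+0), (+2,-1), (+5,-1), (-1,+4), (+0,+0), (+2,-1), (+5,-1), (-1,+4) — a repeating cycle of length 4.
step 9: apply (+0,+0) → (12,9)
step 10: apply (+2,-1) → (14,8)

(14,8)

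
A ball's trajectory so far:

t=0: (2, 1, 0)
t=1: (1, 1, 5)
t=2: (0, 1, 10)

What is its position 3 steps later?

(-3, 1, 25)

The position changes by (-1, +0, +5) every step.
step 3: (0, 1, 10) + (-1, +0, +5) → (-1, 1, 15)
step 4: (-1, 1, 15) + (-1, +0, +5) → (-2, 1, 20)
step 5: (-2, 1, 20) + (-1, +0, +5) → (-3, 1, 25)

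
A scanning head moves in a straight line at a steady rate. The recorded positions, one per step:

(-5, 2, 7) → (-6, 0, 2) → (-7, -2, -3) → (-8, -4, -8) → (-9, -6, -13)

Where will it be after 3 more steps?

Each step adds (-1, -2, -5) to the position.
step 5: (-9, -6, -13) + (-1, -2, -5) → (-10, -8, -18)
step 6: (-10, -8, -18) + (-1, -2, -5) → (-11, -10, -23)
step 7: (-11, -10, -23) + (-1, -2, -5) → (-12, -12, -28)

(-12, -12, -28)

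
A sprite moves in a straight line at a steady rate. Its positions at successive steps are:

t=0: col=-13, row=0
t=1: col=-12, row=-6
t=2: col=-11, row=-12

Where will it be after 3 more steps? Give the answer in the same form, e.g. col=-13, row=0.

col=-8, row=-30

Each step adds (+1,-6) to the position.
step 3: col=-11, row=-12 + (+1,-6) → col=-10, row=-18
step 4: col=-10, row=-18 + (+1,-6) → col=-9, row=-24
step 5: col=-9, row=-24 + (+1,-6) → col=-8, row=-30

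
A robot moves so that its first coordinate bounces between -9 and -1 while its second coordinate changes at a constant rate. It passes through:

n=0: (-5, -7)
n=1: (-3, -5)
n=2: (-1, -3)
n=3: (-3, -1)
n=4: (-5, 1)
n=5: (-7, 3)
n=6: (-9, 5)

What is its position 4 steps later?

The first coordinate reflects between -9 and -1, moving 2 per step.
  step 7: -9 → -7
  step 8: -7 → -5
  step 9: -5 → -3
  step 10: -3 → -1
The second coordinate changes by +2 each step: at step 10 it is 13.

(-1, 13)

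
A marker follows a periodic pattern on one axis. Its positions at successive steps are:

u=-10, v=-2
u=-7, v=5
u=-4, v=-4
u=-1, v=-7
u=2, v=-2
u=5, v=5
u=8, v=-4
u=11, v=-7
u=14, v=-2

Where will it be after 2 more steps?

U: linear, +3 per step → 20 at step 10.
V: cycles through -2, 5, -4, -7 every 4 steps. Step 10 lands at position 2 of the cycle → -4.

u=20, v=-4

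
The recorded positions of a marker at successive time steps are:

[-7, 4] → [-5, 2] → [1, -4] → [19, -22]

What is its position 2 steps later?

Consecutive displacements [+2, -2], [+6, -6], [+18, -18] scale by a factor of 3 each step.
step 4: [19, -22] + [+54, -54] → [73, -76]
step 5: [73, -76] + [+162, -162] → [235, -238]

[235, -238]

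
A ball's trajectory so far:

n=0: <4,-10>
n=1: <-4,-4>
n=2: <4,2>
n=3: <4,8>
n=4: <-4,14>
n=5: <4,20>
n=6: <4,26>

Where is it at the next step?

First: cycles through 4, -4, 4 every 3 steps. Step 7 lands at position 1 of the cycle → -4.
Second: linear, +6 per step → 32 at step 7.

<-4,32>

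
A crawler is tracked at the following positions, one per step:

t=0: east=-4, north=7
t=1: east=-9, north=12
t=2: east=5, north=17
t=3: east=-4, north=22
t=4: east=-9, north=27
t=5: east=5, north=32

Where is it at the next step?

east=-4, north=37

East: cycles through -4, -9, 5 every 3 steps. Step 6 lands at position 0 of the cycle → -4.
North: linear, +5 per step → 37 at step 6.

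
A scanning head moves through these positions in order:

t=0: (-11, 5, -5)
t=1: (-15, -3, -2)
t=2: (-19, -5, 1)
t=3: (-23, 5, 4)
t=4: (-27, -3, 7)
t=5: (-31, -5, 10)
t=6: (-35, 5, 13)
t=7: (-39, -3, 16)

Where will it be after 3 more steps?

(-51, -3, 25)

The first coordinate changes by -4 each step, so at step 10 it is -11 + 10·(-4) = -51.
The second coordinate repeats the cycle [5, -3, -5] with period 3; step 10 mod 3 = 1, giving -3.
The third coordinate changes by +3 each step, so at step 10 it is -5 + 10·(3) = 25.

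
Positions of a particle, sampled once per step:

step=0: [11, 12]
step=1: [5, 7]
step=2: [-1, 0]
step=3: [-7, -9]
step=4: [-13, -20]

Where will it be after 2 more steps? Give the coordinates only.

Taking differences between consecutive positions: [-6, -5], [-6, -7], [-6, -9], [-6, -11]. These grow by [+0, -2] each step.
step 5: [-13, -20] + [-6, -13] → [-19, -33]
step 6: [-19, -33] + [-6, -15] → [-25, -48]

[-25, -48]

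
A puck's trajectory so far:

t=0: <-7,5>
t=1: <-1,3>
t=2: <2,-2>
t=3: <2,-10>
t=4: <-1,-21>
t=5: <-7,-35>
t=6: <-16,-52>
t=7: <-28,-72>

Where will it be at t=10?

<-82,-150>

First differences are <+6,-2>, <+3,-5>, <+0,-8>, <-3,-11>, <-6,-14>, <-9,-17>, <-12,-20>; their common second difference is <-3,-3> (constant acceleration).
step 8: <-28,-72> + <-15,-23> → <-43,-95>
step 9: <-43,-95> + <-18,-26> → <-61,-121>
step 10: <-61,-121> + <-21,-29> → <-82,-150>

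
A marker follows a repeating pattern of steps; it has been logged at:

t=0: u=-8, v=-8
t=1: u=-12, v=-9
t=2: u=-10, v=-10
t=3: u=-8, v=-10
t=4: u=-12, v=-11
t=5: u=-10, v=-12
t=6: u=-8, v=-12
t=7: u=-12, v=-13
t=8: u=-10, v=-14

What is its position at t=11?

Differencing gives (-4,-1), (+2,-1), (+2,+0), (-4,-1), (+2,-1), (+2,+0), (-4,-1), (+2,-1). This is the pattern (-4,-1), (+2,-1), (+2,+0) repeated.
step 9: apply (+2,+0) → u=-8, v=-14
step 10: apply (-4,-1) → u=-12, v=-15
step 11: apply (+2,-1) → u=-10, v=-16

u=-10, v=-16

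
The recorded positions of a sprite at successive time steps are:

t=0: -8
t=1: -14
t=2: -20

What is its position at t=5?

Each step adds -6 to the position.
step 3: -20 − 6 → -26
step 4: -26 − 6 → -32
step 5: -32 − 6 → -38

-38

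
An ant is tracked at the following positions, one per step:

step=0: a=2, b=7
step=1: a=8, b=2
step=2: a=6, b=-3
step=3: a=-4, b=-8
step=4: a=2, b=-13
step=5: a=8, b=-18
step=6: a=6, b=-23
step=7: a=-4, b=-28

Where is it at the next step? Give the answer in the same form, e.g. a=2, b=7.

The a coordinate repeats the cycle [2, 8, 6, -4] with period 4; step 8 mod 4 = 0, giving 2.
The b coordinate changes by -5 each step, so at step 8 it is 7 + 8·(-5) = -33.

a=2, b=-33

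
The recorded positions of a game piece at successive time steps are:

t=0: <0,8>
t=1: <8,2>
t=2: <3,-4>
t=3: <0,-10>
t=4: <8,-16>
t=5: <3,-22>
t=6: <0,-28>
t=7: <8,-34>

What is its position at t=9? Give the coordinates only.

First: cycles through 0, 8, 3 every 3 steps. Step 9 lands at position 0 of the cycle → 0.
Second: linear, -6 per step → -46 at step 9.

<0,-46>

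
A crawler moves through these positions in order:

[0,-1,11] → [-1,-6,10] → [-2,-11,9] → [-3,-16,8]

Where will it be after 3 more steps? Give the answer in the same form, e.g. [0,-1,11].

[-6,-31,5]

Constant displacement of [-1,-5,-1] per step.
step 4: [-3,-16,8] + [-1,-5,-1] → [-4,-21,7]
step 5: [-4,-21,7] + [-1,-5,-1] → [-5,-26,6]
step 6: [-5,-26,6] + [-1,-5,-1] → [-6,-31,5]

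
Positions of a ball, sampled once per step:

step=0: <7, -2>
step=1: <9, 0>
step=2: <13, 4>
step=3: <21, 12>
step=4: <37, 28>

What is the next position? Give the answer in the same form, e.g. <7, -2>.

<69, 60>

Consecutive displacements <+2, +2>, <+4, +4>, <+8, +8>, <+16, +16> scale by a factor of 2 each step.
step 5: <37, 28> + <+32, +32> → <69, 60>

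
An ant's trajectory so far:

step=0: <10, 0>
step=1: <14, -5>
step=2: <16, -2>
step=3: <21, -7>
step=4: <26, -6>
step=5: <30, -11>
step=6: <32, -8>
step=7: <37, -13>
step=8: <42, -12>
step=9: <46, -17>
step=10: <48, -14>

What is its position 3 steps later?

The moves between consecutive positions are <+4, -5>, <+2, +3>, <+5, -5>, <+5, +1>, <+4, -5>, <+2, +3>, <+5, -5>, <+5, +1>, <+4, -5>, <+2, +3>; they repeat the 4-cycle [<+4, -5>, <+2, +3>, <+5, -5>, <+5, +1>].
step 11: apply <+5, -5> → <53, -19>
step 12: apply <+5, +1> → <58, -18>
step 13: apply <+4, -5> → <62, -23>

<62, -23>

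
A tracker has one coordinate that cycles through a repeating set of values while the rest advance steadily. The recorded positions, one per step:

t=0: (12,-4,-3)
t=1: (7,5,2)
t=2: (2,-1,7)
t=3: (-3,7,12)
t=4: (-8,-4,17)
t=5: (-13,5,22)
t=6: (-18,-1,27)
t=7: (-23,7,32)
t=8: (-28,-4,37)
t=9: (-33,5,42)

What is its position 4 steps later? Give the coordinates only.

(-53,5,62)

The first coordinate changes by -5 each step, so at step 13 it is 12 + 13·(-5) = -53.
The second coordinate repeats the cycle [-4, 5, -1, 7] with period 4; step 13 mod 4 = 1, giving 5.
The third coordinate changes by +5 each step, so at step 13 it is -3 + 13·(5) = 62.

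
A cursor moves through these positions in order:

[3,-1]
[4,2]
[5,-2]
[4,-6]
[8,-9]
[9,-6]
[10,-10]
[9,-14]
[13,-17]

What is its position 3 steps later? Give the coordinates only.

Differencing gives [+1,+3], [+1,-4], [-1,-4], [+4,-3], [+1,+3], [+1,-4], [-1,-4], [+4,-3]. This is the pattern [+1,+3], [+1,-4], [-1,-4], [+4,-3] repeated.
step 9: apply [+1,+3] → [14,-14]
step 10: apply [+1,-4] → [15,-18]
step 11: apply [-1,-4] → [14,-22]

[14,-22]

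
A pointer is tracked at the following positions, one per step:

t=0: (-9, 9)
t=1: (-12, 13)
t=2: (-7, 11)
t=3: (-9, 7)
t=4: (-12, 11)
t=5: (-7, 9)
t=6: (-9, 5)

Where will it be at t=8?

Step-to-step displacements: (-3, +4), (+5, -2), (-2, -4), (-3, +4), (+5, -2), (-2, -4) — a repeating cycle of length 3.
step 7: apply (-3, +4) → (-12, 9)
step 8: apply (+5, -2) → (-7, 7)

(-7, 7)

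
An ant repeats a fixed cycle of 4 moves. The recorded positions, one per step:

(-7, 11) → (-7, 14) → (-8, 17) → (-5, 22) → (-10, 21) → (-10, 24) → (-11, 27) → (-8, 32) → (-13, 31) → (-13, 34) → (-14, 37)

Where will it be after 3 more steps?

(-16, 44)

Differencing gives (+0, +3), (-1, +3), (+3, +5), (-5, -1), (+0, +3), (-1, +3), (+3, +5), (-5, -1), (+0, +3), (-1, +3). This is the pattern (+0, +3), (-1, +3), (+3, +5), (-5, -1) repeated.
step 11: apply (+3, +5) → (-11, 42)
step 12: apply (-5, -1) → (-16, 41)
step 13: apply (+0, +3) → (-16, 44)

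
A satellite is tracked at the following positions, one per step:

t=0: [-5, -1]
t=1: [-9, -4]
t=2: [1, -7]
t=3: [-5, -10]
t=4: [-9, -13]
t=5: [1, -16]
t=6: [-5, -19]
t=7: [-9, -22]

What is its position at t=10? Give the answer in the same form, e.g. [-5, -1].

First: cycles through -5, -9, 1 every 3 steps. Step 10 lands at position 1 of the cycle → -9.
Second: linear, -3 per step → -31 at step 10.

[-9, -31]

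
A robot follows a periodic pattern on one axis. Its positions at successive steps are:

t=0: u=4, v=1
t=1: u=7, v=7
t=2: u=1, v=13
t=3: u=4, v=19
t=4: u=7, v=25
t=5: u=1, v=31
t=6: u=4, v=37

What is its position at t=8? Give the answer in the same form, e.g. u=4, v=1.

U: cycles through 4, 7, 1 every 3 steps. Step 8 lands at position 2 of the cycle → 1.
V: linear, +6 per step → 49 at step 8.

u=1, v=49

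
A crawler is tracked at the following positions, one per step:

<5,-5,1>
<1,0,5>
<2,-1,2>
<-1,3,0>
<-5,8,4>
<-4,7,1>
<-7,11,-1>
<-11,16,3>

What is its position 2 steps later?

<-13,19,-2>

Step-to-step displacements: <-4,+5,+4>, <+1,-1,-3>, <-3,+4,-2>, <-4,+5,+4>, <+1,-1,-3>, <-3,+4,-2>, <-4,+5,+4> — a repeating cycle of length 3.
step 8: apply <+1,-1,-3> → <-10,15,0>
step 9: apply <-3,+4,-2> → <-13,19,-2>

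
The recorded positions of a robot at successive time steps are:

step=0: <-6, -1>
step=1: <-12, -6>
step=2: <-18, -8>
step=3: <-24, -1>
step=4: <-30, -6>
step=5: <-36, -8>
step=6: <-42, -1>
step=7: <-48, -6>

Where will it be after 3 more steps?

<-66, -6>

First: linear, -6 per step → -66 at step 10.
Second: cycles through -1, -6, -8 every 3 steps. Step 10 lands at position 1 of the cycle → -6.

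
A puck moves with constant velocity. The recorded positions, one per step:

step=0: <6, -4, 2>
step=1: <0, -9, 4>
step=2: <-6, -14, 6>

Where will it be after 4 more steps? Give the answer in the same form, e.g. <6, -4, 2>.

Constant displacement of <-6, -5, +2> per step.
step 3: <-6, -14, 6> + <-6, -5, +2> → <-12, -19, 8>
step 4: <-12, -19, 8> + <-6, -5, +2> → <-18, -24, 10>
step 5: <-18, -24, 10> + <-6, -5, +2> → <-24, -29, 12>
step 6: <-24, -29, 12> + <-6, -5, +2> → <-30, -34, 14>

<-30, -34, 14>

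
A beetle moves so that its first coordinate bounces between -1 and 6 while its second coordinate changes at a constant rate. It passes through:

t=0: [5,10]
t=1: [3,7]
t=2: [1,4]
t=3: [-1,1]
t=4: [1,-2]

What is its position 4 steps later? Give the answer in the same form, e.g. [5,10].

The first coordinate reflects between -1 and 6, moving 2 per step.
  step 5: 1 → 3
  step 6: 3 → 5
  step 7: 5 → 5
  step 8: 5 → 3
The second coordinate changes by -3 each step: at step 8 it is -14.

[3,-14]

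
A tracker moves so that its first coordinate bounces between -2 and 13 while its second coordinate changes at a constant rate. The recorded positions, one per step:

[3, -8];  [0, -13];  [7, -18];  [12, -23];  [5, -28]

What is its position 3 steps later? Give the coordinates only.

[12, -43]

The first coordinate reflects between -2 and 13, moving 7 per step.
  step 5: 5 → -2
  step 6: -2 → 5
  step 7: 5 → 12
The second coordinate changes by -5 each step: at step 7 it is -43.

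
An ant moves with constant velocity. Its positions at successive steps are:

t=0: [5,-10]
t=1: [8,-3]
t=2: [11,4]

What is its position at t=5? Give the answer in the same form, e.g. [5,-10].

The position changes by [+3,+7] every step.
step 3: [11,4] + [+3,+7] → [14,11]
step 4: [14,11] + [+3,+7] → [17,18]
step 5: [17,18] + [+3,+7] → [20,25]

[20,25]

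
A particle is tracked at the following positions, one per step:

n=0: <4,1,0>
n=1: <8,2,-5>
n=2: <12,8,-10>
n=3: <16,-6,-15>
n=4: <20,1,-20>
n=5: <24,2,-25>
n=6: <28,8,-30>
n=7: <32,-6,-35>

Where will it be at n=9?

<40,2,-45>

The first coordinate changes by +4 each step, so at step 9 it is 4 + 9·(4) = 40.
The second coordinate repeats the cycle [1, 2, 8, -6] with period 4; step 9 mod 4 = 1, giving 2.
The third coordinate changes by -5 each step, so at step 9 it is 0 + 9·(-5) = -45.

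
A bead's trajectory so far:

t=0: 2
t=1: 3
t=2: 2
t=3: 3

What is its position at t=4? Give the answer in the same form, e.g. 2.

Consecutive displacements +1, -1, +1 scale by a factor of -1 each step.
step 4: 3 − 1 → 2

2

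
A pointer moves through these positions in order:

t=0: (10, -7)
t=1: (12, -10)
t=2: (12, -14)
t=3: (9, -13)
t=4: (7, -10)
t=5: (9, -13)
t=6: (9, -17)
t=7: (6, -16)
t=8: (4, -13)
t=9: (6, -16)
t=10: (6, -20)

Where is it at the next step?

The moves between consecutive positions are (+2, -3), (+0, -4), (-3, +1), (-2, +3), (+2, -3), (+0, -4), (-3, +1), (-2, +3), (+2, -3), (+0, -4); they repeat the 4-cycle [(+2, -3), (+0, -4), (-3, +1), (-2, +3)].
step 11: apply (-3, +1) → (3, -19)

(3, -19)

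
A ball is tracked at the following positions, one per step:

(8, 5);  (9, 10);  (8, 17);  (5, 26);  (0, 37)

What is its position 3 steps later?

(-27, 82)

Taking differences between consecutive positions: (+1, +5), (-1, +7), (-3, +9), (-5, +11). These grow by (-2, +2) each step.
step 5: (0, 37) + (-7, +13) → (-7, 50)
step 6: (-7, 50) + (-9, +15) → (-16, 65)
step 7: (-16, 65) + (-11, +17) → (-27, 82)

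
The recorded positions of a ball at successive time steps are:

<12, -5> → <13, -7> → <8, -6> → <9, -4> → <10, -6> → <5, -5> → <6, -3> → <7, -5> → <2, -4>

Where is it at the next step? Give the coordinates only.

Differencing gives <+1, -2>, <-5, +1>, <+1, +2>, <+1, -2>, <-5, +1>, <+1, +2>, <+1, -2>, <-5, +1>. This is the pattern <+1, -2>, <-5, +1>, <+1, +2> repeated.
step 9: apply <+1, +2> → <3, -2>

<3, -2>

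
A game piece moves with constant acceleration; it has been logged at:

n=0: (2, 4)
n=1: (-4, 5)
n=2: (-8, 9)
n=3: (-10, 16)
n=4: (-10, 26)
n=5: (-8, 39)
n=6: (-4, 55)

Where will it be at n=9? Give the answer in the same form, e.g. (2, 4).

(20, 121)

First differences are (-6, +1), (-4, +4), (-2, +7), (+0, +10), (+2, +13), (+4, +16); their common second difference is (+2, +3) (constant acceleration).
step 7: (-4, 55) + (+6, +19) → (2, 74)
step 8: (2, 74) + (+8, +22) → (10, 96)
step 9: (10, 96) + (+10, +25) → (20, 121)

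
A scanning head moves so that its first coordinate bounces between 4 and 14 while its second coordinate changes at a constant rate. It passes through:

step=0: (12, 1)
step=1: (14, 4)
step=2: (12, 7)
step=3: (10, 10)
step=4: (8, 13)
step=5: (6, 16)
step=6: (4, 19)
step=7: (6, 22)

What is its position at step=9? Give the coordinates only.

The first coordinate travels 2 per step and bounces off the walls at 4 and 14.
  step 8: 6 → 8
  step 9: 8 → 10
The second coordinate changes by +3 each step: at step 9 it is 28.

(10, 28)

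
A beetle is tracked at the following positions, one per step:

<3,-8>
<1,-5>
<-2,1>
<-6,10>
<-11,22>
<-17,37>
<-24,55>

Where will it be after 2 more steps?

First differences are <-2,+3>, <-3,+6>, <-4,+9>, <-5,+12>, <-6,+15>, <-7,+18>; their common second difference is <-1,+3> (constant acceleration).
step 7: <-24,55> + <-8,+21> → <-32,76>
step 8: <-32,76> + <-9,+24> → <-41,100>

<-41,100>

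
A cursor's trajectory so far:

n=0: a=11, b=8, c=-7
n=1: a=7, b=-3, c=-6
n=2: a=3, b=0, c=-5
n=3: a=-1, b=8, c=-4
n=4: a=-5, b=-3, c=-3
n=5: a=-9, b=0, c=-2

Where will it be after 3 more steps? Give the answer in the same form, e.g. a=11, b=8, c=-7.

A: linear, -4 per step → -21 at step 8.
B: cycles through 8, -3, 0 every 3 steps. Step 8 lands at position 2 of the cycle → 0.
C: linear, +1 per step → 1 at step 8.

a=-21, b=0, c=1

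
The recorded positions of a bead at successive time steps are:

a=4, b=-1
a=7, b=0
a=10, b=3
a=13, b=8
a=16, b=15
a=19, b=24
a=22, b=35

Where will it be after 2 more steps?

a=28, b=63

Successive displacements: (+3, +1), (+3, +3), (+3, +5), (+3, +7), (+3, +9), (+3, +11) — each changes by (+0, +2).
step 7: a=22, b=35 + (+3, +13) → a=25, b=48
step 8: a=25, b=48 + (+3, +15) → a=28, b=63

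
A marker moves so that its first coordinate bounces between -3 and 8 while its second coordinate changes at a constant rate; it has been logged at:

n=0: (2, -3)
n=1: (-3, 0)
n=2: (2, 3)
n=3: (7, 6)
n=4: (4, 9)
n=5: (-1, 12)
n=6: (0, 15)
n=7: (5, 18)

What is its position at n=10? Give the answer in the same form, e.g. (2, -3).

(-2, 27)

The first coordinate reflects between -3 and 8, moving 5 per step.
  step 8: 5 → 6
  step 9: 6 → 1
  step 10: 1 → -2
The second coordinate changes by +3 each step: at step 10 it is 27.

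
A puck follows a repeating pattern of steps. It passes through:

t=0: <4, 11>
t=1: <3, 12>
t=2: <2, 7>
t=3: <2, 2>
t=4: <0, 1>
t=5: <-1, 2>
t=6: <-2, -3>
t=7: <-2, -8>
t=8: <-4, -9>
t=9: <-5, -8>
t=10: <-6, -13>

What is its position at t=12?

Step-to-step displacements: <-1, +1>, <-1, -5>, <+0, -5>, <-2, -1>, <-1, +1>, <-1, -5>, <+0, -5>, <-2, -1>, <-1, +1>, <-1, -5> — a repeating cycle of length 4.
step 11: apply <+0, -5> → <-6, -18>
step 12: apply <-2, -1> → <-8, -19>

<-8, -19>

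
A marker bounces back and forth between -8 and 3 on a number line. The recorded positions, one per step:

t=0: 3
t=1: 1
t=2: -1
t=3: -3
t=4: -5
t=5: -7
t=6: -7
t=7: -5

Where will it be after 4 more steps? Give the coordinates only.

The value travels 2 per step and bounces off the walls at -8 and 3.
  step 8: -5 → -3
  step 9: -3 → -1
  step 10: -1 → 1
  step 11: 1 → 3

3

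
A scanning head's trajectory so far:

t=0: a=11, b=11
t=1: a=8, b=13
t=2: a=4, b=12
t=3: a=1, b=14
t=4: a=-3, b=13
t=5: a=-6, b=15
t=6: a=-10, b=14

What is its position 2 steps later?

a=-17, b=15

Step-to-step displacements: (-3, +2), (-4, -1), (-3, +2), (-4, -1), (-3, +2), (-4, -1) — a repeating cycle of length 2.
step 7: apply (-3, +2) → a=-13, b=16
step 8: apply (-4, -1) → a=-17, b=15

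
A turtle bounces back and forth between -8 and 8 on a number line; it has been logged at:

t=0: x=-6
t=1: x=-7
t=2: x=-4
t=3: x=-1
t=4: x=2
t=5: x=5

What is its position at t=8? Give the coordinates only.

x=2

The value reflects between -8 and 8, moving 3 per step.
  step 6: 5 → 8
  step 7: 8 → 5
  step 8: 5 → 2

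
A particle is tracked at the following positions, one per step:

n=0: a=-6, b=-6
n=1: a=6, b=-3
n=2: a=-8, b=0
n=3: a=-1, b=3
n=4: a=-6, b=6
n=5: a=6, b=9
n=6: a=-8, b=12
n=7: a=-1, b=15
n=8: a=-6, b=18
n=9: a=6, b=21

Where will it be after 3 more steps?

A: cycles through -6, 6, -8, -1 every 4 steps. Step 12 lands at position 0 of the cycle → -6.
B: linear, +3 per step → 30 at step 12.

a=-6, b=30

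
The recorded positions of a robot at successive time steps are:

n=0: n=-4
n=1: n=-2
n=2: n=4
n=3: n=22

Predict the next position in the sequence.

Step-to-step displacements: +2, +6, +18; each is 3× the previous.
step 4: 22 + 54 → n=76

n=76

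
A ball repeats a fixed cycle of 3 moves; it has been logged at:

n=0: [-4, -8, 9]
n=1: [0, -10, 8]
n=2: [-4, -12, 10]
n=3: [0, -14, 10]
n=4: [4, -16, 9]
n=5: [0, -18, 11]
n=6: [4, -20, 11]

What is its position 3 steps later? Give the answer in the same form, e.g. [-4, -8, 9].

[8, -26, 12]

Step-to-step displacements: [+4, -2, -1], [-4, -2, +2], [+4, -2, +0], [+4, -2, -1], [-4, -2, +2], [+4, -2, +0] — a repeating cycle of length 3.
step 7: apply [+4, -2, -1] → [8, -22, 10]
step 8: apply [-4, -2, +2] → [4, -24, 12]
step 9: apply [+4, -2, +0] → [8, -26, 12]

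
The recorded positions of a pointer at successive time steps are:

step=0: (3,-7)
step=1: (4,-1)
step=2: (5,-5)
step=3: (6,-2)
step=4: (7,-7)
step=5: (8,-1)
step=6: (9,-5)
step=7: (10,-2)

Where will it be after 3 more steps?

(13,-5)

The first coordinate changes by +1 each step, so at step 10 it is 3 + 10·(1) = 13.
The second coordinate repeats the cycle [-7, -1, -5, -2] with period 4; step 10 mod 4 = 2, giving -5.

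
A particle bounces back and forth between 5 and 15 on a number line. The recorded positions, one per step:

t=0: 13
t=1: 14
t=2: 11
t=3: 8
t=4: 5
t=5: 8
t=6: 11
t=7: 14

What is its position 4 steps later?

6

The value reflects between 5 and 15, moving 3 per step.
  step 8: 14 → 13
  step 9: 13 → 10
  step 10: 10 → 7
  step 11: 7 → 6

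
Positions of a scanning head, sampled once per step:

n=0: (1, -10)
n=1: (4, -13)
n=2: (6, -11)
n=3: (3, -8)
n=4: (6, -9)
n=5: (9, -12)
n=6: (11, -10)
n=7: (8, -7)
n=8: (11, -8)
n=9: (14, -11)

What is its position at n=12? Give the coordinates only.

(16, -7)

Differencing gives (+3, -3), (+2, +2), (-3, +3), (+3, -1), (+3, -3), (+2, +2), (-3, +3), (+3, -1), (+3, -3). This is the pattern (+3, -3), (+2, +2), (-3, +3), (+3, -1) repeated.
step 10: apply (+2, +2) → (16, -9)
step 11: apply (-3, +3) → (13, -6)
step 12: apply (+3, -1) → (16, -7)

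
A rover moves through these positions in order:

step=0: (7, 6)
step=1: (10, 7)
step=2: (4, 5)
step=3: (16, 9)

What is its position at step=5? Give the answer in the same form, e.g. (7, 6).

Consecutive displacements (+3, +1), (-6, -2), (+12, +4) scale by a factor of -2 each step.
step 4: (16, 9) + (-24, -8) → (-8, 1)
step 5: (-8, 1) + (+48, +16) → (40, 17)

(40, 17)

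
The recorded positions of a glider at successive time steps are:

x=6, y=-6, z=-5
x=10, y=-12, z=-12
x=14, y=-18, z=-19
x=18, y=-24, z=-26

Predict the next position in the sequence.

Constant displacement of (+4, -6, -7) per step.
step 4: x=18, y=-24, z=-26 + (+4, -6, -7) → x=22, y=-30, z=-33

x=22, y=-30, z=-33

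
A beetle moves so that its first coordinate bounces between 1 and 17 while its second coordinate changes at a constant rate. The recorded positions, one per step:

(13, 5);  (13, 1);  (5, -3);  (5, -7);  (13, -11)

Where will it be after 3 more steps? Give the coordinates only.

The first coordinate reflects between 1 and 17, moving 8 per step.
  step 5: 13 → 13
  step 6: 13 → 5
  step 7: 5 → 5
The second coordinate changes by -4 each step: at step 7 it is -23.

(5, -23)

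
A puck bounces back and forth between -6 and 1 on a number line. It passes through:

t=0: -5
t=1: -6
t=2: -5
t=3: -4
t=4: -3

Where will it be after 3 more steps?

0

The value travels 1 per step and bounces off the walls at -6 and 1.
  step 5: -3 → -2
  step 6: -2 → -1
  step 7: -1 → 0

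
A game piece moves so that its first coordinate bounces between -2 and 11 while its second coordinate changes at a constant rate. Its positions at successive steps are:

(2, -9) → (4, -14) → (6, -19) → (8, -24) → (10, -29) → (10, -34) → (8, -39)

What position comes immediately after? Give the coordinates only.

(6, -44)

The first coordinate travels 2 per step and bounces off the walls at -2 and 11.
  step 7: 8 → 6
The second coordinate changes by -5 each step: at step 7 it is -44.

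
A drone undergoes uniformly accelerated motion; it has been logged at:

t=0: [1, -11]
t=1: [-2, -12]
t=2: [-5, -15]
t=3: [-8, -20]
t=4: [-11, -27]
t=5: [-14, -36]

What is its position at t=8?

[-23, -75]

First differences are [-3, -1], [-3, -3], [-3, -5], [-3, -7], [-3, -9]; their common second difference is [+0, -2] (constant acceleration).
step 6: [-14, -36] + [-3, -11] → [-17, -47]
step 7: [-17, -47] + [-3, -13] → [-20, -60]
step 8: [-20, -60] + [-3, -15] → [-23, -75]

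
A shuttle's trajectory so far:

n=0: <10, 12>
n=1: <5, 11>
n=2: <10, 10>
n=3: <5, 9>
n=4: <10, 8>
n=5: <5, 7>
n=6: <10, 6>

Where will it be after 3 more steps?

Differencing gives <-5, -1>, <+5, -1>, <-5, -1>, <+5, -1>, <-5, -1>, <+5, -1>. This is the pattern <-5, -1>, <+5, -1> repeated.
step 7: apply <-5, -1> → <5, 5>
step 8: apply <+5, -1> → <10, 4>
step 9: apply <-5, -1> → <5, 3>

<5, 3>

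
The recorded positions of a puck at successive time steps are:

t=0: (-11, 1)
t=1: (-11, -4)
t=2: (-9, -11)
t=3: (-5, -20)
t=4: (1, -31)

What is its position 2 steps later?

Successive displacements: (+0, -5), (+2, -7), (+4, -9), (+6, -11) — each changes by (+2, -2).
step 5: (1, -31) + (+8, -13) → (9, -44)
step 6: (9, -44) + (+10, -15) → (19, -59)

(19, -59)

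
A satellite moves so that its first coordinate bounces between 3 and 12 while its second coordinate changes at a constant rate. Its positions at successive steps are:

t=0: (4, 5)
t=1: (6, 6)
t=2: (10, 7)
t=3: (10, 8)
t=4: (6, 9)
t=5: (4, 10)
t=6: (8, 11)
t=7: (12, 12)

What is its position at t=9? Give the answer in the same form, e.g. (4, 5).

The first coordinate travels 4 per step and bounces off the walls at 3 and 12.
  step 8: 12 → 8
  step 9: 8 → 4
The second coordinate changes by +1 each step: at step 9 it is 14.

(4, 14)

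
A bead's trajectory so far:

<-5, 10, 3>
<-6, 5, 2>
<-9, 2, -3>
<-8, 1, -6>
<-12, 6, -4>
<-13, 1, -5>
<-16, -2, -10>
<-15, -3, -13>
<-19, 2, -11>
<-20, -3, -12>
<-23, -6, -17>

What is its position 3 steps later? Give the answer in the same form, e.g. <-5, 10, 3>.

<-27, -7, -19>

Step-to-step displacements: <-1, -5, -1>, <-3, -3, -5>, <+1, -1, -3>, <-4, +5, +2>, <-1, -5, -1>, <-3, -3, -5>, <+1, -1, -3>, <-4, +5, +2>, <-1, -5, -1>, <-3, -3, -5> — a repeating cycle of length 4.
step 11: apply <+1, -1, -3> → <-22, -7, -20>
step 12: apply <-4, +5, +2> → <-26, -2, -18>
step 13: apply <-1, -5, -1> → <-27, -7, -19>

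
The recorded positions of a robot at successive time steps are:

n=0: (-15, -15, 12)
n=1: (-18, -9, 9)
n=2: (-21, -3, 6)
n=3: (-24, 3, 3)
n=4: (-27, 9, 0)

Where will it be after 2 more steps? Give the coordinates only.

(-33, 21, -6)

Constant displacement of (-3, +6, -3) per step.
step 5: (-27, 9, 0) + (-3, +6, -3) → (-30, 15, -3)
step 6: (-30, 15, -3) + (-3, +6, -3) → (-33, 21, -6)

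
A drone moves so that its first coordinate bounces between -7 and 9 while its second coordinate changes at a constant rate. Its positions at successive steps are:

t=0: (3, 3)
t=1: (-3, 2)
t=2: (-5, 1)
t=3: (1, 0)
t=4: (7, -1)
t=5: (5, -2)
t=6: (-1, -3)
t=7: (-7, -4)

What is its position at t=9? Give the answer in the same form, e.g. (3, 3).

The first coordinate reflects between -7 and 9, moving 6 per step.
  step 8: -7 → -1
  step 9: -1 → 5
The second coordinate changes by -1 each step: at step 9 it is -6.

(5, -6)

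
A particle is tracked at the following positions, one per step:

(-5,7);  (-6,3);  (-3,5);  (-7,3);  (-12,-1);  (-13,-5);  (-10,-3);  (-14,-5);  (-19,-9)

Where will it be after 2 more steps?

Step-to-step displacements: (-1,-4), (+3,+2), (-4,-2), (-5,-4), (-1,-4), (+3,+2), (-4,-2), (-5,-4) — a repeating cycle of length 4.
step 9: apply (-1,-4) → (-20,-13)
step 10: apply (+3,+2) → (-17,-11)

(-17,-11)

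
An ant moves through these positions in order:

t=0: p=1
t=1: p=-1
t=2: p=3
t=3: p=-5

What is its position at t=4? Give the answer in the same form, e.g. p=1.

p=11

The jumps are -2, +4, -8 — a geometric progression with ratio -2.
step 4: -5 + 16 → p=11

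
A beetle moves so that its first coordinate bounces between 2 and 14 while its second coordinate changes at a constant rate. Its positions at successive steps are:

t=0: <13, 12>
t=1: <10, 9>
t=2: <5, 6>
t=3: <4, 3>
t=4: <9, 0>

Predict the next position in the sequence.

The first coordinate reflects between 2 and 14, moving 5 per step.
  step 5: 9 → 14
The second coordinate changes by -3 each step: at step 5 it is -3.

<14, -3>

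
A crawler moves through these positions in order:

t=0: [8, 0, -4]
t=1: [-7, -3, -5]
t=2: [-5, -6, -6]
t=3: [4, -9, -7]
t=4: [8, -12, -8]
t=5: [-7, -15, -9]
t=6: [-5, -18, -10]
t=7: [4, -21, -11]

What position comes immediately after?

First: cycles through 8, -7, -5, 4 every 4 steps. Step 8 lands at position 0 of the cycle → 8.
Second: linear, -3 per step → -24 at step 8.
Third: linear, -1 per step → -12 at step 8.

[8, -24, -12]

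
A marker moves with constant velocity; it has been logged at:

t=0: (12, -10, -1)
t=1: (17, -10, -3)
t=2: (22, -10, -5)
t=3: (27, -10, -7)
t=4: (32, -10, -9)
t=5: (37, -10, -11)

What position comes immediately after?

(42, -10, -13)

Each step adds (+5, +0, -2) to the position.
step 6: (37, -10, -11) + (+5, +0, -2) → (42, -10, -13)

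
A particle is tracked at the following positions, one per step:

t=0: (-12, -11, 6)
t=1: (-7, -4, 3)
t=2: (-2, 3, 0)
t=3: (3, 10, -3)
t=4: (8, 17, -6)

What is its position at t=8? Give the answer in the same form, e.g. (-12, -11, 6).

Constant displacement of (+5, +7, -3) per step.
step 5: (8, 17, -6) + (+5, +7, -3) → (13, 24, -9)
step 6: (13, 24, -9) + (+5, +7, -3) → (18, 31, -12)
step 7: (18, 31, -12) + (+5, +7, -3) → (23, 38, -15)
step 8: (23, 38, -15) + (+5, +7, -3) → (28, 45, -18)

(28, 45, -18)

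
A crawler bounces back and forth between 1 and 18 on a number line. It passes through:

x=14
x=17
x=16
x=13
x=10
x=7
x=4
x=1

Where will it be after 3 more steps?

The value travels 3 per step and bounces off the walls at 1 and 18.
  step 8: 1 → 4
  step 9: 4 → 7
  step 10: 7 → 10

x=10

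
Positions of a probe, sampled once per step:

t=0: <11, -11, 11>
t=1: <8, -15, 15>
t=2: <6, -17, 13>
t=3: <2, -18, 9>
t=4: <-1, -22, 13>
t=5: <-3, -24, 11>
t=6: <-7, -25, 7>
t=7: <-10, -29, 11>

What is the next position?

<-12, -31, 9>

Step-to-step displacements: <-3, -4, +4>, <-2, -2, -2>, <-4, -1, -4>, <-3, -4, +4>, <-2, -2, -2>, <-4, -1, -4>, <-3, -4, +4> — a repeating cycle of length 3.
step 8: apply <-2, -2, -2> → <-12, -31, 9>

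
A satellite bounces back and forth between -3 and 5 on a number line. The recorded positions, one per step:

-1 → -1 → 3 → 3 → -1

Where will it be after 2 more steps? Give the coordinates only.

The value reflects between -3 and 5, moving 4 per step.
  step 5: -1 → -1
  step 6: -1 → 3

3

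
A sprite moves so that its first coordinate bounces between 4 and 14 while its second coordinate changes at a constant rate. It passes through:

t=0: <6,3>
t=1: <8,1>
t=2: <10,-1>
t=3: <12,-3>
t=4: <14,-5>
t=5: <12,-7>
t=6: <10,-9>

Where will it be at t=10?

<6,-17>

The first coordinate reflects between 4 and 14, moving 2 per step.
  step 7: 10 → 8
  step 8: 8 → 6
  step 9: 6 → 4
  step 10: 4 → 6
The second coordinate changes by -2 each step: at step 10 it is -17.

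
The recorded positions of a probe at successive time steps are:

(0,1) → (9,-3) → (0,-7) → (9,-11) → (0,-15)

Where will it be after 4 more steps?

First: cycles through 0, 9 every 2 steps. Step 8 lands at position 0 of the cycle → 0.
Second: linear, -4 per step → -31 at step 8.

(0,-31)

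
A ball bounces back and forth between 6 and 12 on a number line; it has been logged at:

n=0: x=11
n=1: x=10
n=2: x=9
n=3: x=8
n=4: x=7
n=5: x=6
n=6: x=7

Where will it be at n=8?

The value reflects between 6 and 12, moving 1 per step.
  step 7: 7 → 8
  step 8: 8 → 9

x=9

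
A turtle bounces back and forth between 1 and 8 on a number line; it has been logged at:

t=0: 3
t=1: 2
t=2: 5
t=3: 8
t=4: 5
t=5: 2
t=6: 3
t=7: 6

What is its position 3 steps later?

The value travels 3 per step and bounces off the walls at 1 and 8.
  step 8: 6 → 7
  step 9: 7 → 4
  step 10: 4 → 1

1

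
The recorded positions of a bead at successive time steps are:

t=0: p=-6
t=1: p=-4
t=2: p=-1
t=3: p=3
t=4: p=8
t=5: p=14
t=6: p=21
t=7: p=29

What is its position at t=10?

p=59

First differences are +2, +3, +4, +5, +6, +7, +8; their common second difference is +1 (constant acceleration).
step 8: 29 + 9 → p=38
step 9: 38 + 10 → p=48
step 10: 48 + 11 → p=59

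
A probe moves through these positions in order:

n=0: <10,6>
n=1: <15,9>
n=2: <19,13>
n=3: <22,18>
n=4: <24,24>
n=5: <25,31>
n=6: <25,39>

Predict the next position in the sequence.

<24,48>

Taking differences between consecutive positions: <+5,+3>, <+4,+4>, <+3,+5>, <+2,+6>, <+1,+7>, <+0,+8>. These grow by <-1,+1> each step.
step 7: <25,39> + <-1,+9> → <24,48>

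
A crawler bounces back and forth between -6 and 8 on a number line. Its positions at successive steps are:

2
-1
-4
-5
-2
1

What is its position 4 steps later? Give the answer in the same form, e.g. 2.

3

The value travels 3 per step and bounces off the walls at -6 and 8.
  step 6: 1 → 4
  step 7: 4 → 7
  step 8: 7 → 6
  step 9: 6 → 3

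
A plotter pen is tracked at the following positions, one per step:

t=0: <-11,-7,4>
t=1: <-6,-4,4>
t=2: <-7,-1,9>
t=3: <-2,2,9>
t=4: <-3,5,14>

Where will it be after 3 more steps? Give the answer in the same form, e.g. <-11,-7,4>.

Differencing gives <+5,+3,+0>, <-1,+3,+5>, <+5,+3,+0>, <-1,+3,+5>. This is the pattern <+5,+3,+0>, <-1,+3,+5> repeated.
step 5: apply <+5,+3,+0> → <2,8,14>
step 6: apply <-1,+3,+5> → <1,11,19>
step 7: apply <+5,+3,+0> → <6,14,19>

<6,14,19>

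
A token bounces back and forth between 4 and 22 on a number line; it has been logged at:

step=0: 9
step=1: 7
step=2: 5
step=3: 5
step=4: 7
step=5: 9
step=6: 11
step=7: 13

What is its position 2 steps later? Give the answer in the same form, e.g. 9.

The value reflects between 4 and 22, moving 2 per step.
  step 8: 13 → 15
  step 9: 15 → 17

17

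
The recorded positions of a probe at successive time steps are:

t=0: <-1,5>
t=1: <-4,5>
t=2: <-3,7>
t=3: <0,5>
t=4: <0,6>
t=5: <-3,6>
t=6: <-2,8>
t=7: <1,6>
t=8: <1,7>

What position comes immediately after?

<-2,7>

Step-to-step displacements: <-3,+0>, <+1,+2>, <+3,-2>, <+0,+1>, <-3,+0>, <+1,+2>, <+3,-2>, <+0,+1> — a repeating cycle of length 4.
step 9: apply <-3,+0> → <-2,7>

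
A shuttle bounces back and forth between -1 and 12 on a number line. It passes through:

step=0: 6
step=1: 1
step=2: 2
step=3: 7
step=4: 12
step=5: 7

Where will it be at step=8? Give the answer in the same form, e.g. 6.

The value reflects between -1 and 12, moving 5 per step.
  step 6: 7 → 2
  step 7: 2 → 1
  step 8: 1 → 6

6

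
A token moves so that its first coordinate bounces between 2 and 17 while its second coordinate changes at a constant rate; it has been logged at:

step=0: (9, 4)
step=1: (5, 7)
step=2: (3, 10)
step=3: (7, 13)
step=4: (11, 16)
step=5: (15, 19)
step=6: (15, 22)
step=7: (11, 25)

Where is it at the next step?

(7, 28)

The first coordinate travels 4 per step and bounces off the walls at 2 and 17.
  step 8: 11 → 7
The second coordinate changes by +3 each step: at step 8 it is 28.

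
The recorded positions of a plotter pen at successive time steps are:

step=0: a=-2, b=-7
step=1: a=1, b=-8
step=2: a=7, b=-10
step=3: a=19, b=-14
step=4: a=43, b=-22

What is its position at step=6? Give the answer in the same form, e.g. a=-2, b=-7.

Step-to-step displacements: (+3, -1), (+6, -2), (+12, -4), (+24, -8); each is 2× the previous.
step 5: a=43, b=-22 + (+48, -16) → a=91, b=-38
step 6: a=91, b=-38 + (+96, -32) → a=187, b=-70

a=187, b=-70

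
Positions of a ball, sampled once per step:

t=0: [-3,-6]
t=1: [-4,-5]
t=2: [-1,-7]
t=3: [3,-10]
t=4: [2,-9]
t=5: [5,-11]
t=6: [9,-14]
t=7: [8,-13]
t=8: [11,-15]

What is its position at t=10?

Differencing gives [-1,+1], [+3,-2], [+4,-3], [-1,+1], [+3,-2], [+4,-3], [-1,+1], [+3,-2]. This is the pattern [-1,+1], [+3,-2], [+4,-3] repeated.
step 9: apply [+4,-3] → [15,-18]
step 10: apply [-1,+1] → [14,-17]

[14,-17]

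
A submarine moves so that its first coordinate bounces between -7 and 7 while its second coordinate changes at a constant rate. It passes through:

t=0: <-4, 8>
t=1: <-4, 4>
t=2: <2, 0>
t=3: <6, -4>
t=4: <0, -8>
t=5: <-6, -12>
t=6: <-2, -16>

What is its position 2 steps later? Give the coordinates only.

<4, -24>

The first coordinate travels 6 per step and bounces off the walls at -7 and 7.
  step 7: -2 → 4
  step 8: 4 → 4
The second coordinate changes by -4 each step: at step 8 it is -24.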